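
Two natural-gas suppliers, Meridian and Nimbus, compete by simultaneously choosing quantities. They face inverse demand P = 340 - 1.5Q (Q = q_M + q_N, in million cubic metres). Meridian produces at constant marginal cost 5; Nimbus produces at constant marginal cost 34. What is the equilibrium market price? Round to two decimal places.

Meridian's profit: π_M = (340 - 1.5Q)q_M - (5q_M). Setting ∂π_M/∂q_M = 0: 335 - 3q_M - (3/2)(q_N) = 0.
Nimbus's first-order condition: 306 - 3q_N - (3/2)(q_M) = 0.
So q_M = (335 - (3/2)q_N)/3 and q_N = (306 - (3/2)q_M)/3.
Solving the pair: q_M = 728/9, q_N = 554/9.
Total output Q = 1282/9, so price P = 340 - (3/2)·(1282/9) = 379/3.

126.33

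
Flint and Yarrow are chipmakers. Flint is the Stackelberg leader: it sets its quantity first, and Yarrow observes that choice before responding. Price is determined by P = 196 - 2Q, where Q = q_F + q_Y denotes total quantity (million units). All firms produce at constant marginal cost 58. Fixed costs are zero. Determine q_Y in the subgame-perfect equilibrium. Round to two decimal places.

The follower Yarrow best-responds to any q_F: π_Y = (196 - 2Q)q_Y - 58q_Y.
Follower FOC: 138 - 2q_F - 4q_Y = 0, so q_Y(q_F) = (138 - 2q_F)/4.
The leader anticipates this reaction. Substituting into P = 196 - 2Q gives P = 127 - q_F, so π_F = (127 - q_F)q_F - 58q_F.
The leader's first-order condition 69 - 2q_F = 0 yields q_F = 69/2.
Then q_Y = (138 - 2·(69/2))/4 = 69/4.

17.25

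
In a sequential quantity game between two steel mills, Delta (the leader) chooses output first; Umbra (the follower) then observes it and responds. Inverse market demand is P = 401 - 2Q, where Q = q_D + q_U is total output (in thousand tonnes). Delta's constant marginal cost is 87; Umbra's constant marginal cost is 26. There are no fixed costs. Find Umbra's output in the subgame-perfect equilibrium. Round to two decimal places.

Solve by backward induction. Given q_D, the follower Umbra maximises π_U = (401 - 2q_D - 2q_U)q_U - 26q_U.
Follower FOC: 375 - 2q_D - 4q_U = 0, so q_U(q_D) = (375 - 2q_D)/4.
The leader anticipates this reaction. Substituting into P = 401 - 2Q gives P = 427/2 - q_D, so π_D = (427/2 - q_D)q_D - 87q_D.
Maximising: ∂π_D/∂q_D = 253/2 - 2q_D = 0, giving q_D = 253/4.
Then q_U = (375 - 2·(253/4))/4 = 497/8.

62.13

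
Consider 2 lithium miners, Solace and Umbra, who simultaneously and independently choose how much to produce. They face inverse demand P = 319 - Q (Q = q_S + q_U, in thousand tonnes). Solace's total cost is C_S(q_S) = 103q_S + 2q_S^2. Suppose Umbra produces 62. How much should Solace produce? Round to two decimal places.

25.67

With the rival's output fixed at 62, Solace's profit is π_S = (319 - 62 - q_S)q_S - (103q_S + 2q_S²) = (257 - q_S)q_S - (103q_S + 2q_S²).
∂π_S/∂q_S = 154 - 6q_S = 0, so q_S = 77/3.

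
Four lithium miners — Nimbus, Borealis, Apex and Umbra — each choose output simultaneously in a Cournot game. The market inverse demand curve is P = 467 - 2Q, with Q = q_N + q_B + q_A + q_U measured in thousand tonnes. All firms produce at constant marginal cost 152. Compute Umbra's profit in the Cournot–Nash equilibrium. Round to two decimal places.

1984.50

Each firm earns π_i = (467 - 2Q)q_i - 152q_i.
Setting ∂π_i/∂q_i = 0 with rivals' quantities fixed: 315 - 4q_i - 2·Σ_{j≠i} q_j = 0.
By symmetry each firm produces the same amount; substituting Σ_{j≠i} q_j = 3q_i yields q_i = 315/10 = 63/2.
Price P = 467 - 2·126 = 215.
Umbra's profit: (215 - 152)·(63/2) = 1984.5000.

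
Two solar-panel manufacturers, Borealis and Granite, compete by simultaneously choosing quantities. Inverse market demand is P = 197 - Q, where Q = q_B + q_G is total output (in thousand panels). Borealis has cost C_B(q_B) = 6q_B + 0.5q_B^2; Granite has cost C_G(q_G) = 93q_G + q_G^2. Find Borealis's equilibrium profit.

5400

Borealis's profit: π_B = (197 - Q)q_B - (6q_B + (1/2)q_B²). Setting ∂π_B/∂q_B = 0: 191 - 3q_B - (q_G) = 0.
Granite's first-order condition: 104 - 4q_G - (q_B) = 0.
Rearranging gives the reaction functions q_B = (191 - q_G)/3 and q_G = (104 - q_B)/4.
Solving the pair: q_B = 60, q_G = 11.
Price P = 197 - 71 = 126.
Borealis's profit: 126·60 - 6·60 - (1/2)·60² = 5400.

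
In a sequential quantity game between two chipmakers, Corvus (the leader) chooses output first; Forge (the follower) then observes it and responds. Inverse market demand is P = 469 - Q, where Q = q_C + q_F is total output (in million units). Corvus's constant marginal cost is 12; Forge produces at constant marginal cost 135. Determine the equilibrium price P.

Solve by backward induction. Given q_C, the follower Forge maximises π_F = (469 - q_C - q_F)q_F - 135q_F.
Setting the follower's marginal profit to zero, 334 - q_C - 2q_F = 0, i.e. q_F = (334 - q_C)/2.
The leader anticipates this reaction. Substituting into P = 469 - Q gives P = 302 - (1/2)q_C, so π_C = (302 - (1/2)q_C)q_C - 12q_C.
The leader's first-order condition 290 - q_C = 0 yields q_C = 290.
Then q_F = (334 - 290)/2 = 22.
Total output Q = 312, so price P = 469 - 312 = 157.

157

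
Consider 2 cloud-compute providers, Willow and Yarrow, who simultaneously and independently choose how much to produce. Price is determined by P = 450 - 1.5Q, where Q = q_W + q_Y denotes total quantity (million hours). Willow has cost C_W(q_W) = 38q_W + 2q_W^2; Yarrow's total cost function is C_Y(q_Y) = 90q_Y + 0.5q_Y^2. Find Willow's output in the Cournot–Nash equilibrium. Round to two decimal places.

Willow's profit: π_W = (450 - 1.5Q)q_W - (38q_W + 2q_W²). Setting ∂π_W/∂q_W = 0: 412 - 7q_W - (3/2)(q_Y) = 0.
Yarrow's first-order condition: 360 - 4q_Y - (3/2)(q_W) = 0.
So q_W = (412 - (3/2)q_Y)/7 and q_Y = (360 - (3/2)q_W)/4.
Solving the pair: q_W = 43.0291, q_Y = 73.8641.

43.03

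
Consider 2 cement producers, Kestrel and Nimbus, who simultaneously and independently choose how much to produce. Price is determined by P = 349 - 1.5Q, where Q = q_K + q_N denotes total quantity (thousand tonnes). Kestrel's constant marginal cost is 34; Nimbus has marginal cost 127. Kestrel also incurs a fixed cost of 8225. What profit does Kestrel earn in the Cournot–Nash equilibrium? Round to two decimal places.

Kestrel's profit: π_K = (349 - 1.5Q)q_K - (34q_K). Setting ∂π_K/∂q_K = 0: 315 - 3q_K - (3/2)(q_N) = 0.
Nimbus's first-order condition: 222 - 3q_N - (3/2)(q_K) = 0.
Rearranging gives the reaction functions q_K = (315 - (3/2)q_N)/3 and q_N = (222 - (3/2)q_K)/3.
Solving the pair: q_K = 272/3, q_N = 86/3.
Price P = 349 - (3/2)·(358/3) = 170.
Kestrel's profit: (170 - 34)·(272/3) - 8225 = 4105.6667.

4105.67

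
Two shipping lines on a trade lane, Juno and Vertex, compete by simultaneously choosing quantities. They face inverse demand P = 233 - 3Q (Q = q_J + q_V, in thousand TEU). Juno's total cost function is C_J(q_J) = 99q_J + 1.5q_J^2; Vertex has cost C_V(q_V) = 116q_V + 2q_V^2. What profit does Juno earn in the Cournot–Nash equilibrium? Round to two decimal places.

Juno's profit: π_J = (233 - 3Q)q_J - (99q_J + (3/2)q_J²). Setting ∂π_J/∂q_J = 0: 134 - 9q_J - 3(q_V) = 0.
Vertex's first-order condition: 117 - 10q_V - 3(q_J) = 0.
Best responses: q_J = (134 - 3q_V)/9, q_V = (117 - 3q_J)/10.
Solving the pair: q_J = 989/81, q_V = 217/27.
Price P = 233 - 3·(1640/81) = 172.2593.
Juno's profit: 172.2593·(989/81) - 99·(989/81) - (3/2)(989/81)² = 670.8649.

670.86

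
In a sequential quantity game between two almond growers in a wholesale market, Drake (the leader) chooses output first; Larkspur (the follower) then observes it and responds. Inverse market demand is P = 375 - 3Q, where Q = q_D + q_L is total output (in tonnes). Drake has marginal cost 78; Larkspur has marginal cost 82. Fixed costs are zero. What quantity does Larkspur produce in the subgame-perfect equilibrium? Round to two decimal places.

The follower Larkspur best-responds to any q_D: π_L = (375 - 3Q)q_L - 82q_L.
Setting the follower's marginal profit to zero, 293 - 3q_D - 6q_L = 0, i.e. q_L = (293 - 3q_D)/6.
Drake substitutes q_L(q_D) into its own profit: π_D = q_D(375 - 3q_D - (293 - 3q_D)/2) - 78q_D = (457/2 - (3/2)q_D)q_D - 78q_D.
Maximising: ∂π_D/∂q_D = 301/2 - 3q_D = 0, giving q_D = 301/6.
Then q_L = (293 - 3·(301/6))/6 = 95/4.

23.75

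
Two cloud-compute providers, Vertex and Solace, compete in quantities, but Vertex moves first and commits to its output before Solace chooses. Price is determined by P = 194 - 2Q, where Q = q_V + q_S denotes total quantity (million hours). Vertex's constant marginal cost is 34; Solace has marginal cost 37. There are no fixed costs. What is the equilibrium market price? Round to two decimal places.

The follower Solace best-responds to any q_V: π_S = (194 - 2Q)q_S - 37q_S.
Setting the follower's marginal profit to zero, 157 - 2q_V - 4q_S = 0, i.e. q_S = (157 - 2q_V)/4.
The leader anticipates this reaction. Substituting into P = 194 - 2Q gives P = 231/2 - q_V, so π_V = (231/2 - q_V)q_V - 34q_V.
Leader FOC: 163/2 - 2q_V = 0, so q_V = 163/4.
Then q_S = (157 - 2·(163/4))/4 = 151/8.
Total output Q = 477/8, so price P = 194 - 2·(477/8) = 299/4.

74.75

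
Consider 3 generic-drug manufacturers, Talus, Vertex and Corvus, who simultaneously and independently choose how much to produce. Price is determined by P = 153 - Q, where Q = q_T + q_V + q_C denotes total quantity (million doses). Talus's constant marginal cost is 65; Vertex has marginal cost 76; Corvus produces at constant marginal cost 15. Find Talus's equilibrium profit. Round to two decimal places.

Talus's profit: π_T = (153 - Q)q_T - (65q_T). Setting ∂π_T/∂q_T = 0: 88 - 2q_T - (q_V + q_C) = 0.
Vertex's first-order condition: 77 - 2q_V - (q_T + q_C) = 0.
Corvus's first-order condition: 138 - 2q_C - (q_T + q_V) = 0.
Adding the 3 first-order conditions: 303 − 4Q = 0, so Q = 303/4.
Back-substituting: q_T = (88 − 303/4) = 49/4, q_V = (77 − 303/4) = 5/4, q_C = (138 − 303/4) = 249/4.
Price P = 153 - 303/4 = 309/4.
Talus's profit: (309/4 - 65)·(49/4) = 150.0625.

150.06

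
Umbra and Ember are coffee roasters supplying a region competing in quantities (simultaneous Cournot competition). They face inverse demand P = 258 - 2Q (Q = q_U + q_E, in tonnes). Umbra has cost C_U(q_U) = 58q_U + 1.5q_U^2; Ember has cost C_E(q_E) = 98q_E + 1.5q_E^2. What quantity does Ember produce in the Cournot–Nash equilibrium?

16

Umbra's profit: π_U = (258 - 2Q)q_U - (58q_U + (3/2)q_U²). Setting ∂π_U/∂q_U = 0: 200 - 7q_U - 2(q_E) = 0.
Ember's first-order condition: 160 - 7q_E - 2(q_U) = 0.
Rearranging gives the reaction functions q_U = (200 - 2q_E)/7 and q_E = (160 - 2q_U)/7.
Solving the pair: q_U = 24, q_E = 16.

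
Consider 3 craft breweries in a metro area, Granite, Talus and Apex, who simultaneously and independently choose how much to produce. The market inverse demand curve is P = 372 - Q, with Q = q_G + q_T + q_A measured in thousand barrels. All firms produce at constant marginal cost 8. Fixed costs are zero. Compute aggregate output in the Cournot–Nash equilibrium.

A representative firm's profit is π_i = q_i(372 - Q) - 8q_i.
First-order condition (treating rivals' output as given): 364 - 2q_i - Σ_{j≠i} q_j = 0.
By symmetry each firm produces the same amount; substituting Σ_{j≠i} q_j = 2q_i yields q_i = 364/4 = 91.
Total output Q = 91 + 91 + 91 = 273.

273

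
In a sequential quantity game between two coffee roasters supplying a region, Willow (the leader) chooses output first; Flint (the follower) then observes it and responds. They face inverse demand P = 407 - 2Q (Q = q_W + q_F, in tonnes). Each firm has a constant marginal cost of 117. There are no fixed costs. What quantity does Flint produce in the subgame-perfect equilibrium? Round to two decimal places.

36.25

Solve by backward induction. Given q_W, the follower Flint maximises π_F = (407 - 2q_W - 2q_F)q_F - 117q_F.
Follower FOC: 290 - 2q_W - 4q_F = 0, so q_F(q_W) = (290 - 2q_W)/4.
Willow substitutes q_F(q_W) into its own profit: π_W = q_W(407 - 2q_W - (290 - 2q_W)/2) - 117q_W = (262 - q_W)q_W - 117q_W.
Maximising: ∂π_W/∂q_W = 145 - 2q_W = 0, giving q_W = 145/2.
Then q_F = (290 - 2·(145/2))/4 = 145/4.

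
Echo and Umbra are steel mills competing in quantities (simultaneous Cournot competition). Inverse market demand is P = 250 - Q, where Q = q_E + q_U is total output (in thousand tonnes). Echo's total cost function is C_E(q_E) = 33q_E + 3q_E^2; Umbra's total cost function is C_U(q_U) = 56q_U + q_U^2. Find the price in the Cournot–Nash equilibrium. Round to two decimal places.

Echo's profit: π_E = (250 - Q)q_E - (33q_E + 3q_E²). Setting ∂π_E/∂q_E = 0: 217 - 8q_E - (q_U) = 0.
Umbra's first-order condition: 194 - 4q_U - (q_E) = 0.
Rearranging gives the reaction functions q_E = (217 - q_U)/8 and q_U = (194 - q_E)/4.
Solving the pair: q_E = 674/31, q_U = 1335/31.
Total output Q = 64.8065, so price P = 250 - 64.8065 = 185.1935.

185.19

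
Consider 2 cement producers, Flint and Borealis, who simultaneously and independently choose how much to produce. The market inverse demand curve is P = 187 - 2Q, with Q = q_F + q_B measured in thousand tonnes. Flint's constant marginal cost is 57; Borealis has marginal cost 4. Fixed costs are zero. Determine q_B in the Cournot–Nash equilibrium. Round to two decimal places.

39.33

Flint's profit: π_F = (187 - 2Q)q_F - (57q_F). Setting ∂π_F/∂q_F = 0: 130 - 4q_F - 2(q_B) = 0.
Borealis's profit: π_B = (187 - 2Q)q_B - (4q_B). Setting ∂π_B/∂q_B = 0: 183 - 4q_B - 2(q_F) = 0.
Rearranging gives the reaction functions q_F = (130 - 2q_B)/4 and q_B = (183 - 2q_F)/4.
Solving the pair: q_F = 77/6, q_B = 118/3.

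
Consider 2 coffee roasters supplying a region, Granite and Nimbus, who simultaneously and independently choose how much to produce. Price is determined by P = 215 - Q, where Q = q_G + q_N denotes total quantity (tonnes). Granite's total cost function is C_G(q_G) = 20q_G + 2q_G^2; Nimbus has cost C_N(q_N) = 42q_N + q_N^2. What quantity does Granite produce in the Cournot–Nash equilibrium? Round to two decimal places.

Granite's profit: π_G = (215 - Q)q_G - (20q_G + 2q_G²). Setting ∂π_G/∂q_G = 0: 195 - 6q_G - (q_N) = 0.
Nimbus's profit: π_N = (215 - Q)q_N - (42q_N + q_N²). Setting ∂π_N/∂q_N = 0: 173 - 4q_N - (q_G) = 0.
So q_G = (195 - q_N)/6 and q_N = (173 - q_G)/4.
Solving the pair: q_G = 607/23, q_N = 843/23.

26.39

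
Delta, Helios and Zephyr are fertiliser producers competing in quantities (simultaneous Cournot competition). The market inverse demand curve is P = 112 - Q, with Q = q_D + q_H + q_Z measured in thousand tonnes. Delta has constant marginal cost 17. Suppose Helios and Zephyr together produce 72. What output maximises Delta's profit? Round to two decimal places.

11.50

With rivals' combined output fixed at 72, Delta's profit is π_D = (112 - 72 - q_D)q_D - (17q_D) = (40 - q_D)q_D - (17q_D).
∂π_D/∂q_D = 23 - 2q_D = 0, so q_D = 23/2.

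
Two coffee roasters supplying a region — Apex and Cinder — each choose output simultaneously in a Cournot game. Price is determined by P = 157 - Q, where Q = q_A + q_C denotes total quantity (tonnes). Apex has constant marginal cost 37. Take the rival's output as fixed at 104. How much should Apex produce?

8

With the rival's output fixed at 104, Apex's profit is π_A = (157 - 104 - q_A)q_A - (37q_A) = (53 - q_A)q_A - (37q_A).
∂π_A/∂q_A = 16 - 2q_A = 0, so q_A = 8.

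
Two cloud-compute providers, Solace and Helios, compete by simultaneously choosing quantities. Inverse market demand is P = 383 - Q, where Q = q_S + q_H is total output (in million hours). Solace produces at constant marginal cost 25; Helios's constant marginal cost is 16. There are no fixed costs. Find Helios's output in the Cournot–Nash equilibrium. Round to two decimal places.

125.33

Solace's profit: π_S = (383 - Q)q_S - (25q_S). Setting ∂π_S/∂q_S = 0: 358 - 2q_S - (q_H) = 0.
Helios's first-order condition: 367 - 2q_H - (q_S) = 0.
Best responses: q_S = (358 - q_H)/2, q_H = (367 - q_S)/2.
Substituting one into the other gives q_S = 349/3 and q_H = 376/3.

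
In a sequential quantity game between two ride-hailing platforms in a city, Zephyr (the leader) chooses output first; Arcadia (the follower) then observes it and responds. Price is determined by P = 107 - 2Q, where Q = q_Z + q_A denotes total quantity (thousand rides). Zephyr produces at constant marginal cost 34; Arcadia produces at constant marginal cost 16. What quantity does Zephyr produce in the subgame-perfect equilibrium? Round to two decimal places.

Solve by backward induction. Given q_Z, the follower Arcadia maximises π_A = (107 - 2q_Z - 2q_A)q_A - 16q_A.
∂π_A/∂q_A = 91 - 2q_Z - 4q_A = 0 gives the reaction function q_A = (91 - 2q_Z)/4.
The leader anticipates this reaction. Substituting into P = 107 - 2Q gives P = 123/2 - q_Z, so π_Z = (123/2 - q_Z)q_Z - 34q_Z.
The leader's first-order condition 55/2 - 2q_Z = 0 yields q_Z = 55/4.
Then q_A = (91 - 2·(55/4))/4 = 127/8.

13.75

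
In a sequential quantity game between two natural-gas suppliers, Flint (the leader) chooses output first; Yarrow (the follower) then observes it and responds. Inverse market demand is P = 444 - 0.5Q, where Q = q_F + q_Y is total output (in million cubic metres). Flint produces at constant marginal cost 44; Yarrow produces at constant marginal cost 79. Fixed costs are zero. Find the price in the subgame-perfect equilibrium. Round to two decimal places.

152.75

The follower Yarrow best-responds to any q_F: π_Y = (444 - 0.5Q)q_Y - 79q_Y.
Follower FOC: 365 - (1/2)q_F - q_Y = 0, so q_Y(q_F) = (365 - (1/2)q_F).
The leader anticipates this reaction. Substituting into P = 444 - 0.5Q gives P = 523/2 - (1/4)q_F, so π_F = (523/2 - (1/4)q_F)q_F - 44q_F.
Maximising: ∂π_F/∂q_F = 435/2 - (1/2)q_F = 0, giving q_F = 435.
Then q_Y = (365 - (1/2)·435) = 295/2.
Total output Q = 1165/2, so price P = 444 - (1/2)·(1165/2) = 611/4.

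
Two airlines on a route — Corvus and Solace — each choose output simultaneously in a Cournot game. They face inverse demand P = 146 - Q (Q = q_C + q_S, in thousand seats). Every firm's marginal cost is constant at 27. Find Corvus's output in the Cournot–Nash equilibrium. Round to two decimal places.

39.67

A representative firm's profit is π_i = q_i(146 - Q) - 27q_i.
First-order condition (treating rivals' output as given): 119 - 2q_i - q_j = 0.
With identical firms every q_j equals q_i, so q_j = q_i and 119 = 3q_i, giving q_i = 119/3.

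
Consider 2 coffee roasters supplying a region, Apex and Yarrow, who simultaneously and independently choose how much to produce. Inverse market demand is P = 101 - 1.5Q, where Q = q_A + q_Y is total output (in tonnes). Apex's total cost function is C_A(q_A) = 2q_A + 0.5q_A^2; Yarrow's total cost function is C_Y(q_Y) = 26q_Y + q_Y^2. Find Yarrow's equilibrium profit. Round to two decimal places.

Apex's profit: π_A = (101 - 1.5Q)q_A - (2q_A + (1/2)q_A²). Setting ∂π_A/∂q_A = 0: 99 - 4q_A - (3/2)(q_Y) = 0.
Yarrow's profit: π_Y = (101 - 1.5Q)q_Y - (26q_Y + q_Y²). Setting ∂π_Y/∂q_Y = 0: 75 - 5q_Y - (3/2)(q_A) = 0.
Rearranging gives the reaction functions q_A = (99 - (3/2)q_Y)/4 and q_Y = (75 - (3/2)q_A)/5.
Solving the pair: q_A = 1530/71, q_Y = 606/71.
Price P = 101 - (3/2)·30.0845 = 55.8732.
Yarrow's profit: 55.8732·(606/71) - 26·(606/71) - (606/71)² = 182.1246.

182.12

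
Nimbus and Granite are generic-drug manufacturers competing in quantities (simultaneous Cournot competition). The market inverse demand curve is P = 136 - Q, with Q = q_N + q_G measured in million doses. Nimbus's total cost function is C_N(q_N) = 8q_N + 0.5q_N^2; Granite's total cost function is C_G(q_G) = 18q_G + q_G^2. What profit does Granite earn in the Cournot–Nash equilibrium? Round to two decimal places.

844.23

Nimbus's profit: π_N = (136 - Q)q_N - (8q_N + (1/2)q_N²). Setting ∂π_N/∂q_N = 0: 128 - 3q_N - (q_G) = 0.
Granite's first-order condition: 118 - 4q_G - (q_N) = 0.
So q_N = (128 - q_G)/3 and q_G = (118 - q_N)/4.
Solving the pair: q_N = 394/11, q_G = 226/11.
Price P = 136 - 620/11 = 876/11.
Granite's profit: (876/11)·(226/11) - 18·(226/11) - (226/11)² = 844.2314.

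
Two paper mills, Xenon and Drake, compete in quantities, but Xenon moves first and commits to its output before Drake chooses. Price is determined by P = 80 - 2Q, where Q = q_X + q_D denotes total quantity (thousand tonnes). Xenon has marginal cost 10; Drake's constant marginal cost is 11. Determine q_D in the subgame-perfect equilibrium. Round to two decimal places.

8.38

Solve by backward induction. Given q_X, the follower Drake maximises π_D = (80 - 2q_X - 2q_D)q_D - 11q_D.
Setting the follower's marginal profit to zero, 69 - 2q_X - 4q_D = 0, i.e. q_D = (69 - 2q_X)/4.
Xenon substitutes q_D(q_X) into its own profit: π_X = q_X(80 - 2q_X - (69 - 2q_X)/2) - 10q_X = (91/2 - q_X)q_X - 10q_X.
Maximising: ∂π_X/∂q_X = 71/2 - 2q_X = 0, giving q_X = 71/4.
Then q_D = (69 - 2·(71/4))/4 = 67/8.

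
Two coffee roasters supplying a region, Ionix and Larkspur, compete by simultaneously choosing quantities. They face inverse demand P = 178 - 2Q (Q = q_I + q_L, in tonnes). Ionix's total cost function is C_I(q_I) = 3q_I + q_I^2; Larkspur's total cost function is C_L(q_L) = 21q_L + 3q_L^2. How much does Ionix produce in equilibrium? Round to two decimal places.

25.64

Ionix's profit: π_I = (178 - 2Q)q_I - (3q_I + q_I²). Setting ∂π_I/∂q_I = 0: 175 - 6q_I - 2(q_L) = 0.
Larkspur's profit: π_L = (178 - 2Q)q_L - (21q_L + 3q_L²). Setting ∂π_L/∂q_L = 0: 157 - 10q_L - 2(q_I) = 0.
Rearranging gives the reaction functions q_I = (175 - 2q_L)/6 and q_L = (157 - 2q_I)/10.
Solving the pair: q_I = 359/14, q_L = 74/7.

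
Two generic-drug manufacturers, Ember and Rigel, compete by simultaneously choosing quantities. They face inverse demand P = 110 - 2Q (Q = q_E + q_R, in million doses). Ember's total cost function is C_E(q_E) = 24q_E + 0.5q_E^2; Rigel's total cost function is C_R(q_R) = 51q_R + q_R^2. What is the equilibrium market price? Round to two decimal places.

Ember's profit: π_E = (110 - 2Q)q_E - (24q_E + (1/2)q_E²). Setting ∂π_E/∂q_E = 0: 86 - 5q_E - 2(q_R) = 0.
Rigel's profit: π_R = (110 - 2Q)q_R - (51q_R + q_R²). Setting ∂π_R/∂q_R = 0: 59 - 6q_R - 2(q_E) = 0.
Best responses: q_E = (86 - 2q_R)/5, q_R = (59 - 2q_E)/6.
Solving the pair: q_E = 199/13, q_R = 123/26.
Total output Q = 521/26, so price P = 110 - 2·(521/26) = 909/13.

69.92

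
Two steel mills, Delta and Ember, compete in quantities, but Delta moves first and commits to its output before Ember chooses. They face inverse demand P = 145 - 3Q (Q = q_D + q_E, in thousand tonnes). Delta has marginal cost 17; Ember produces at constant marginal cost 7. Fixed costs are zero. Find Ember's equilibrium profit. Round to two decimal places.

520.08

The follower Ember best-responds to any q_D: π_E = (145 - 3Q)q_E - 7q_E.
Follower FOC: 138 - 3q_D - 6q_E = 0, so q_E(q_D) = (138 - 3q_D)/6.
The leader anticipates this reaction. Substituting into P = 145 - 3Q gives P = 76 - (3/2)q_D, so π_D = (76 - (3/2)q_D)q_D - 17q_D.
Leader FOC: 59 - 3q_D = 0, so q_D = 59/3.
Then q_E = (138 - 3·(59/3))/6 = 79/6.
Price P = 145 - 3·(197/6) = 93/2.
Ember's profit: (93/2 - 7)·(79/6) = 520.0833.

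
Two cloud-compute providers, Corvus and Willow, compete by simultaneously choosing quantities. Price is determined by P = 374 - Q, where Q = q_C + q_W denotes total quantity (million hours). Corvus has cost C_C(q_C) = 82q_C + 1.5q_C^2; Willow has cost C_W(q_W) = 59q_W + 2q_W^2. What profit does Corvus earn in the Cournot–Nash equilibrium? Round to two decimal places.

Corvus's profit: π_C = (374 - Q)q_C - (82q_C + (3/2)q_C²). Setting ∂π_C/∂q_C = 0: 292 - 5q_C - (q_W) = 0.
Willow's profit: π_W = (374 - Q)q_W - (59q_W + 2q_W²). Setting ∂π_W/∂q_W = 0: 315 - 6q_W - (q_C) = 0.
Rearranging gives the reaction functions q_C = (292 - q_W)/5 and q_W = (315 - q_C)/6.
Substituting one into the other gives q_C = 1437/29 and q_W = 1283/29.
Price P = 374 - 93.7931 = 280.2069.
Corvus's profit: 280.2069·(1437/29) - 82·(1437/29) - (3/2)(1437/29)² = 6138.4334.

6138.43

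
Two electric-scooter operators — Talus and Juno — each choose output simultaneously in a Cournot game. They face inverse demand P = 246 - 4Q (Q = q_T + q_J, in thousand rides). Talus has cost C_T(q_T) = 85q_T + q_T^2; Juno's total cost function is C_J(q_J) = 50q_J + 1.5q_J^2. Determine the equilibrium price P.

Talus's profit: π_T = (246 - 4Q)q_T - (85q_T + q_T²). Setting ∂π_T/∂q_T = 0: 161 - 10q_T - 4(q_J) = 0.
Juno's first-order condition: 196 - 11q_J - 4(q_T) = 0.
Best responses: q_T = (161 - 4q_J)/10, q_J = (196 - 4q_T)/11.
Solving the pair: q_T = 21/2, q_J = 14.
Total output Q = 49/2, so price P = 246 - 4·(49/2) = 148.

148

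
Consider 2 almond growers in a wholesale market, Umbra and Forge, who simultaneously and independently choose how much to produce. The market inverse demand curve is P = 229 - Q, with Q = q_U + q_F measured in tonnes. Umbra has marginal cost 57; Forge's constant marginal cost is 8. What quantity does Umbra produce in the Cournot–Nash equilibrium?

41

Umbra's profit: π_U = (229 - Q)q_U - (57q_U). Setting ∂π_U/∂q_U = 0: 172 - 2q_U - (q_F) = 0.
Forge's first-order condition: 221 - 2q_F - (q_U) = 0.
Best responses: q_U = (172 - q_F)/2, q_F = (221 - q_U)/2.
Solving the pair: q_U = 41, q_F = 90.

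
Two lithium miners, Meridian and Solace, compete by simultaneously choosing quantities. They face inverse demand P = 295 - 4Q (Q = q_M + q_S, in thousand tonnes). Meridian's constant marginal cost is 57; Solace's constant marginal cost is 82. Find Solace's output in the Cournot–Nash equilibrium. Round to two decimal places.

15.67

Meridian's profit: π_M = (295 - 4Q)q_M - (57q_M). Setting ∂π_M/∂q_M = 0: 238 - 8q_M - 4(q_S) = 0.
Solace's profit: π_S = (295 - 4Q)q_S - (82q_S). Setting ∂π_S/∂q_S = 0: 213 - 8q_S - 4(q_M) = 0.
Best responses: q_M = (238 - 4q_S)/8, q_S = (213 - 4q_M)/8.
Solving the pair: q_M = 263/12, q_S = 47/3.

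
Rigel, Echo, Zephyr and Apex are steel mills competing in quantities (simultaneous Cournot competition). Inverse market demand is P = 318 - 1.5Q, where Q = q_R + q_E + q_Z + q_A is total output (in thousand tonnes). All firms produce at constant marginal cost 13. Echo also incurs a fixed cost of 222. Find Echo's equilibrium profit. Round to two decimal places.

Each firm earns π_i = (318 - 1.5Q)q_i - 13q_i.
Setting ∂π_i/∂q_i = 0 with rivals' quantities fixed: 305 - 3q_i - (3/2)·Σ_{j≠i} q_j = 0.
With identical firms every q_j equals q_i, so Σ_{j≠i} q_j = 3q_i and 305 = (15/2)q_i, giving q_i = 122/3.
Price P = 318 - (3/2)·(488/3) = 74.
Echo's profit: (74 - 13)·(122/3) - 222 = 2258.6667.

2258.67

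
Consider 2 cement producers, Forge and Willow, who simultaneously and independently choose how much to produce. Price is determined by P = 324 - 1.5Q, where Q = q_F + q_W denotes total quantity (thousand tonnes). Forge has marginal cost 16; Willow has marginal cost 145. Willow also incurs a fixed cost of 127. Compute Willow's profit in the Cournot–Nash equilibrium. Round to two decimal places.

58.19

Forge's profit: π_F = (324 - 1.5Q)q_F - (16q_F). Setting ∂π_F/∂q_F = 0: 308 - 3q_F - (3/2)(q_W) = 0.
Willow's first-order condition: 179 - 3q_W - (3/2)(q_F) = 0.
Best responses: q_F = (308 - (3/2)q_W)/3, q_W = (179 - (3/2)q_F)/3.
Solving the pair: q_F = 874/9, q_W = 100/9.
Price P = 324 - (3/2)·(974/9) = 485/3.
Willow's profit: (485/3 - 145)·(100/9) - 127 = 1571/27.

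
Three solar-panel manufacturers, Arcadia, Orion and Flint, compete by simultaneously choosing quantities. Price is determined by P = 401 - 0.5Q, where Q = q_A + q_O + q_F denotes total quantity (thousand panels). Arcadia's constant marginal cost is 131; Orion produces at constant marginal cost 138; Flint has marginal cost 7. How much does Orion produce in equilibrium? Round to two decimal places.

Arcadia's profit: π_A = (401 - 0.5Q)q_A - (131q_A). Setting ∂π_A/∂q_A = 0: 270 - q_A - (1/2)(q_O + q_F) = 0.
Orion's profit: π_O = (401 - 0.5Q)q_O - (138q_O). Setting ∂π_O/∂q_O = 0: 263 - q_O - (1/2)(q_A + q_F) = 0.
Flint's profit: π_F = (401 - 0.5Q)q_F - (7q_F). Setting ∂π_F/∂q_F = 0: 394 - q_F - (1/2)(q_A + q_O) = 0.
Adding the 3 first-order conditions: 927 − 2Q = 0, so Q = 927/2.
Back-substituting: q_A = (270 − 927/4)/(1/2) = 153/2, q_O = (263 − 927/4)/(1/2) = 125/2, q_F = (394 − 927/4)/(1/2) = 649/2.

62.50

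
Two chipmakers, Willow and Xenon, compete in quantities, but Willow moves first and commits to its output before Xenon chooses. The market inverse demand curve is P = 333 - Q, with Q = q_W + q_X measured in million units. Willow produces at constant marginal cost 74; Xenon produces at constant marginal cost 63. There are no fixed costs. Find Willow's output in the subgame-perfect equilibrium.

Solve by backward induction. Given q_W, the follower Xenon maximises π_X = (333 - q_W - q_X)q_X - 63q_X.
Setting the follower's marginal profit to zero, 270 - q_W - 2q_X = 0, i.e. q_X = (270 - q_W)/2.
Willow substitutes q_X(q_W) into its own profit: π_W = q_W(333 - q_W - (270 - q_W)/2) - 74q_W = (198 - (1/2)q_W)q_W - 74q_W.
Maximising: ∂π_W/∂q_W = 124 - q_W = 0, giving q_W = 124.
Then q_X = (270 - 124)/2 = 73.

124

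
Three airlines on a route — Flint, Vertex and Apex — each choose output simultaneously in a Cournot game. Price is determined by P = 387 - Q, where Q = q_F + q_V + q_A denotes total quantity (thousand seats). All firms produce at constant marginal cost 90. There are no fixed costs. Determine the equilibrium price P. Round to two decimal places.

Each firm earns π_i = (387 - Q)q_i - 90q_i.
Setting ∂π_i/∂q_i = 0 with rivals' quantities fixed: 297 - 2q_i - Σ_{j≠i} q_j = 0.
With identical firms every q_j equals q_i, so Σ_{j≠i} q_j = 2q_i and 297 = 4q_i, giving q_i = 297/4.
Total output Q = 891/4, so price P = 387 - 891/4 = 657/4.

164.25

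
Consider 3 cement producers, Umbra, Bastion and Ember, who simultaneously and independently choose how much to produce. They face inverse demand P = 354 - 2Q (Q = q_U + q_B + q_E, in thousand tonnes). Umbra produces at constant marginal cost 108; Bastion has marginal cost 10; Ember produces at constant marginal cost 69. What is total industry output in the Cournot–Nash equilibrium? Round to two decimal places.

Umbra's profit: π_U = (354 - 2Q)q_U - (108q_U). Setting ∂π_U/∂q_U = 0: 246 - 4q_U - 2(q_B + q_E) = 0.
Bastion's first-order condition: 344 - 4q_B - 2(q_U + q_E) = 0.
Ember's first-order condition: 285 - 4q_E - 2(q_U + q_B) = 0.
Summing all 3 equations gives 875 − 8Q = 0, hence Q = 875/8.
Back-substituting: q_U = (246 − 875/4)/2 = 109/8, q_B = (344 − 875/4)/2 = 501/8, q_E = (285 − 875/4)/2 = 265/8.
Total output Q = 109/8 + 501/8 + 265/8 = 875/8.

109.38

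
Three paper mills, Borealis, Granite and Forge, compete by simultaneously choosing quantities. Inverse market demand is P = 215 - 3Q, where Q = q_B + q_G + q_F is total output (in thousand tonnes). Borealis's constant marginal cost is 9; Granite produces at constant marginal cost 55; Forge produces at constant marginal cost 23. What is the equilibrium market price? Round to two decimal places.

75.50

Borealis's profit: π_B = (215 - 3Q)q_B - (9q_B). Setting ∂π_B/∂q_B = 0: 206 - 6q_B - 3(q_G + q_F) = 0.
Granite's first-order condition: 160 - 6q_G - 3(q_B + q_F) = 0.
Forge's first-order condition: 192 - 6q_F - 3(q_B + q_G) = 0.
Summing all 3 equations gives 558 − 12Q = 0, hence Q = 93/2.
Back-substituting: q_B = (206 − 279/2)/3 = 133/6, q_G = (160 − 279/2)/3 = 41/6, q_F = (192 − 279/2)/3 = 35/2.
Total output Q = 93/2, so price P = 215 - 3·(93/2) = 151/2.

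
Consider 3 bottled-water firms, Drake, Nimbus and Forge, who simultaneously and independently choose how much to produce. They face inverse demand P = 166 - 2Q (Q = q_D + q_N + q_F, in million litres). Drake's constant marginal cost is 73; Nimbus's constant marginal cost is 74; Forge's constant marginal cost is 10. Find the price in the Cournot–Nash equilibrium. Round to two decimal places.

80.75

Drake's profit: π_D = (166 - 2Q)q_D - (73q_D). Setting ∂π_D/∂q_D = 0: 93 - 4q_D - 2(q_N + q_F) = 0.
Nimbus's first-order condition: 92 - 4q_N - 2(q_D + q_F) = 0.
Forge's profit: π_F = (166 - 2Q)q_F - (10q_F). Setting ∂π_F/∂q_F = 0: 156 - 4q_F - 2(q_D + q_N) = 0.
Adding the 3 first-order conditions: 341 − 8Q = 0, so Q = 341/8.
Back-substituting: q_D = (93 − 341/4)/2 = 31/8, q_N = (92 − 341/4)/2 = 27/8, q_F = (156 − 341/4)/2 = 283/8.
Total output Q = 341/8, so price P = 166 - 2·(341/8) = 323/4.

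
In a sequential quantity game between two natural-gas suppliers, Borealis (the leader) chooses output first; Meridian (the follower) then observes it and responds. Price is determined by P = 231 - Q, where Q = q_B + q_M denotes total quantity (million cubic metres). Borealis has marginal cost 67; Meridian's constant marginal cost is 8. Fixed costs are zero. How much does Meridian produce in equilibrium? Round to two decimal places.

85.25

Solve by backward induction. Given q_B, the follower Meridian maximises π_M = (231 - q_B - q_M)q_M - 8q_M.
∂π_M/∂q_M = 223 - q_B - 2q_M = 0 gives the reaction function q_M = (223 - q_B)/2.
Borealis substitutes q_M(q_B) into its own profit: π_B = q_B(231 - q_B - (223 - q_B)/2) - 67q_B = (239/2 - (1/2)q_B)q_B - 67q_B.
Maximising: ∂π_B/∂q_B = 105/2 - q_B = 0, giving q_B = 105/2.
Then q_M = (223 - 105/2)/2 = 341/4.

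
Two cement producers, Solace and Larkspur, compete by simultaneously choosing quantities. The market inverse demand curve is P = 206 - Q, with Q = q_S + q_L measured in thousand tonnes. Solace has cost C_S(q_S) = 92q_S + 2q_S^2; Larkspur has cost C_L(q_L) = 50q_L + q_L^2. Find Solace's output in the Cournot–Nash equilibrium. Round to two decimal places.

13.04

Solace's profit: π_S = (206 - Q)q_S - (92q_S + 2q_S²). Setting ∂π_S/∂q_S = 0: 114 - 6q_S - (q_L) = 0.
Larkspur's profit: π_L = (206 - Q)q_L - (50q_L + q_L²). Setting ∂π_L/∂q_L = 0: 156 - 4q_L - (q_S) = 0.
Best responses: q_S = (114 - q_L)/6, q_L = (156 - q_S)/4.
Substituting one into the other gives q_S = 300/23 and q_L = 822/23.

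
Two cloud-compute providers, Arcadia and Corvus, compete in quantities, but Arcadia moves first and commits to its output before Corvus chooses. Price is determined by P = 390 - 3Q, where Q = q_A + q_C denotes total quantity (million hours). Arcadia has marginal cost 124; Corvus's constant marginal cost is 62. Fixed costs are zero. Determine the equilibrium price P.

Solve by backward induction. Given q_A, the follower Corvus maximises π_C = (390 - 3q_A - 3q_C)q_C - 62q_C.
∂π_C/∂q_C = 328 - 3q_A - 6q_C = 0 gives the reaction function q_C = (328 - 3q_A)/6.
The leader anticipates this reaction. Substituting into P = 390 - 3Q gives P = 226 - (3/2)q_A, so π_A = (226 - (3/2)q_A)q_A - 124q_A.
The leader's first-order condition 102 - 3q_A = 0 yields q_A = 34.
Then q_C = (328 - 3·34)/6 = 113/3.
Total output Q = 215/3, so price P = 390 - 3·(215/3) = 175.

175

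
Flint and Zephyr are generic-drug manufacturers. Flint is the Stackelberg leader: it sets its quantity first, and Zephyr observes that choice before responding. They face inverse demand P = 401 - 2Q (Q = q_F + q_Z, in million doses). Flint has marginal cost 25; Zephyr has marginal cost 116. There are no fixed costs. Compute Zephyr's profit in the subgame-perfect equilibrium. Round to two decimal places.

331.53

Solve by backward induction. Given q_F, the follower Zephyr maximises π_Z = (401 - 2q_F - 2q_Z)q_Z - 116q_Z.
Setting the follower's marginal profit to zero, 285 - 2q_F - 4q_Z = 0, i.e. q_Z = (285 - 2q_F)/4.
Flint substitutes q_Z(q_F) into its own profit: π_F = q_F(401 - 2q_F - (285 - 2q_F)/2) - 25q_F = (517/2 - q_F)q_F - 25q_F.
Maximising: ∂π_F/∂q_F = 467/2 - 2q_F = 0, giving q_F = 467/4.
Then q_Z = (285 - 2·(467/4))/4 = 103/8.
Price P = 401 - 2·(1037/8) = 567/4.
Zephyr's profit: (567/4 - 116)·(103/8) = 331.5313.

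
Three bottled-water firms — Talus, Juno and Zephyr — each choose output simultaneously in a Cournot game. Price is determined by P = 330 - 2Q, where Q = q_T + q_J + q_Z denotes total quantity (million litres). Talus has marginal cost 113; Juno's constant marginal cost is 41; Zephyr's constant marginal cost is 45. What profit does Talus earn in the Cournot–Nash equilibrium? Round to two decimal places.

185.28

Talus's profit: π_T = (330 - 2Q)q_T - (113q_T). Setting ∂π_T/∂q_T = 0: 217 - 4q_T - 2(q_J + q_Z) = 0.
Juno's profit: π_J = (330 - 2Q)q_J - (41q_J). Setting ∂π_J/∂q_J = 0: 289 - 4q_J - 2(q_T + q_Z) = 0.
Zephyr's first-order condition: 285 - 4q_Z - 2(q_T + q_J) = 0.
Summing all 3 equations gives 791 − 8Q = 0, hence Q = 791/8.
Back-substituting: q_T = (217 − 791/4)/2 = 77/8, q_J = (289 − 791/4)/2 = 365/8, q_Z = (285 − 791/4)/2 = 349/8.
Price P = 330 - 2·(791/8) = 529/4.
Talus's profit: (529/4 - 113)·(77/8) = 185.2813.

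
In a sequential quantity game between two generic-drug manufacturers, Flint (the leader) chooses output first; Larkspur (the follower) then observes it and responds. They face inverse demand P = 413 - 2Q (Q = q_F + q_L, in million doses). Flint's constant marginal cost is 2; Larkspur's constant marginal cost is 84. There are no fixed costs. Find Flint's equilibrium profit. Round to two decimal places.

The follower Larkspur best-responds to any q_F: π_L = (413 - 2Q)q_L - 84q_L.
Follower FOC: 329 - 2q_F - 4q_L = 0, so q_L(q_F) = (329 - 2q_F)/4.
The leader anticipates this reaction. Substituting into P = 413 - 2Q gives P = 497/2 - q_F, so π_F = (497/2 - q_F)q_F - 2q_F.
The leader's first-order condition 493/2 - 2q_F = 0 yields q_F = 493/4.
Then q_L = (329 - 2·(493/4))/4 = 165/8.
Price P = 413 - 2·(1151/8) = 501/4.
Flint's profit: (501/4 - 2)·(493/4) = 15190.5625.

15190.56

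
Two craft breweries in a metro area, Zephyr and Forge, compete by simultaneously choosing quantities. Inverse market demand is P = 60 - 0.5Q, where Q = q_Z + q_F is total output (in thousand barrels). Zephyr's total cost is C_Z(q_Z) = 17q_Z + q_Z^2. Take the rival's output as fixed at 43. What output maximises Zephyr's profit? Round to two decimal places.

With the rival's output fixed at 43, Zephyr's profit is π_Z = (60 - (1/2)·43 - (1/2)q_Z)q_Z - (17q_Z + q_Z²) = (77/2 - (1/2)q_Z)q_Z - (17q_Z + q_Z²).
∂π_Z/∂q_Z = 43/2 - 3q_Z = 0, so q_Z = 43/6.

7.17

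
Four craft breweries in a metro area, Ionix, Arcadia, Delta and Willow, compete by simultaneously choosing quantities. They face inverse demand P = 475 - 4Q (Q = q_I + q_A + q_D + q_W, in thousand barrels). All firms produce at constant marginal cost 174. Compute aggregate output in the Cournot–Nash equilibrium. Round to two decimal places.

A representative firm's profit is π_i = q_i(475 - 4Q) - 174q_i.
First-order condition (treating rivals' output as given): 301 - 8q_i - 4·Σ_{j≠i} q_j = 0.
With identical firms every q_j equals q_i, so Σ_{j≠i} q_j = 3q_i and 301 = 20q_i, giving q_i = 301/20.
Total output Q = 301/20 + 301/20 + 301/20 + 301/20 = 301/5.

60.20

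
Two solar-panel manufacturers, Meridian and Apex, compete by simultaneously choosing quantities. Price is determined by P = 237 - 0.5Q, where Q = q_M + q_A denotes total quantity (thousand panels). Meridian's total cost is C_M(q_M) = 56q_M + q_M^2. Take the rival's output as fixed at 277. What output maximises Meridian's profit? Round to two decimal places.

14.17

With the rival's output fixed at 277, Meridian's profit is π_M = (237 - (1/2)·277 - (1/2)q_M)q_M - (56q_M + q_M²) = (197/2 - (1/2)q_M)q_M - (56q_M + q_M²).
∂π_M/∂q_M = 85/2 - 3q_M = 0, so q_M = 85/6.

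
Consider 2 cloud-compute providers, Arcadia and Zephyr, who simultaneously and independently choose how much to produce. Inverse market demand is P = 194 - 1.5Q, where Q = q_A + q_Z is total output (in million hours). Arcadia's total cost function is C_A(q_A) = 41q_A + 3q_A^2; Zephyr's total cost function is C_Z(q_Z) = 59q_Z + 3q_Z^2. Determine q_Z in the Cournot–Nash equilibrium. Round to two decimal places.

Arcadia's profit: π_A = (194 - 1.5Q)q_A - (41q_A + 3q_A²). Setting ∂π_A/∂q_A = 0: 153 - 9q_A - (3/2)(q_Z) = 0.
Zephyr's first-order condition: 135 - 9q_Z - (3/2)(q_A) = 0.
So q_A = (153 - (3/2)q_Z)/9 and q_Z = (135 - (3/2)q_A)/9.
Solving the pair: q_A = 522/35, q_Z = 438/35.

12.51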